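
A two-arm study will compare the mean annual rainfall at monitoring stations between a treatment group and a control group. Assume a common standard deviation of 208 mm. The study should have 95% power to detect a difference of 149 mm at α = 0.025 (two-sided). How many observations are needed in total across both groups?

118 total

For two equal groups, n per group = 2·((z_{α/2} + z_β)·σ/δ)².
z_{α/2} = 2.241; z_β = 1.645 (power 95%).
n = 2 × (3.886 × 208 / 149)² = 2 × 29.43 = 58.86
Round up: n = 59 per group.
Total across both groups: 2 × 59 = 118.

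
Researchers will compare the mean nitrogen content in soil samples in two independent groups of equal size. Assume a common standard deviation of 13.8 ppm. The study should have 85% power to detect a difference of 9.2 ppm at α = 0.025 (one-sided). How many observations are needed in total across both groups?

For two equal groups, n per group = 2·((z_α + z_β)·σ/δ)².
z_α = 1.960; z_β = 1.036 (power 85%).
n = 2 × (2.996 × 13.8 / 9.2)² = 2 × 20.20 = 40.40
Round up: n = 41 per group.
Total across both groups: 2 × 41 = 82.

82 total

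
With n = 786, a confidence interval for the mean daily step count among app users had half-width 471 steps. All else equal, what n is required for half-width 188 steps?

Margin of error scales as 1/√n, so n₂ = n₁·(E₁/E₂)².
n₂ = 786 × (471/188)² = 786 × 6.277 = 4933.72
Round up: n₂ = 4934.

4934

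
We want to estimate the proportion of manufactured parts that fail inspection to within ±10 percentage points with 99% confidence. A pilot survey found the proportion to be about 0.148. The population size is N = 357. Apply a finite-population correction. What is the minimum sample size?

For a proportion with margin E = 0.1 at 99% confidence, z = 2.576.
n = p̂(1−p̂)(z/E)² = 0.148 × 0.852 × (2.576/0.1)² = 83.67 — call this n₀.
Finite-population correction with N = 357: n = n₀ / (1 + (n₀−1)/N) = 83.67 / 1.232 = 67.91
Round up: n = 68.

n = 68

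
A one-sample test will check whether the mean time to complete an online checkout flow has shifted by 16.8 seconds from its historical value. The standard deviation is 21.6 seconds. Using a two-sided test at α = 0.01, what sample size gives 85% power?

22

For a one-sample z-test, n = ((z_{α/2} + z_β)·σ/δ)².
z_{α/2} = 2.576 (two-sided α = 0.01); z_β = 1.036 (power 85% → β = 0.15).
n = (3.612 × 21.6 / 16.8)² = 21.57
Round up: n = 22.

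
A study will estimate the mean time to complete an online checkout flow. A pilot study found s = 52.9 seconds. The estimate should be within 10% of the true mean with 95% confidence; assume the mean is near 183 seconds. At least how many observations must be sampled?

For a mean, the margin of error is E = z·σ/√n, so n = (zσ/E)².
At 95% confidence, z = 1.960.
E = 10% of 183 = 18.3 seconds.
n = (1.960 × 52.9 / 18.3)² = 32.10
Round up: n = 33.

33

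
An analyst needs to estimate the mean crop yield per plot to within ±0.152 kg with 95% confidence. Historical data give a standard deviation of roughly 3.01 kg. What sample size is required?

n = 1507

For a mean, the margin of error is E = z·σ/√n, so n = (zσ/E)².
At 95% confidence, z = 1.960.
n = (1.960 × 3.01 / 0.152)² = 1506.46
Round up: n = 1507.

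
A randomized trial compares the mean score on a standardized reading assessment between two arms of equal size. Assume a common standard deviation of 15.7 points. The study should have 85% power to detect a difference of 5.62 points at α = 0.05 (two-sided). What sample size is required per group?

141 per group

For two equal groups, n per group = 2·((z_{α/2} + z_β)·σ/δ)².
z_{α/2} = 1.960; z_β = 1.036 (power 85%).
n = 2 × (2.996 × 15.7 / 5.62)² = 2 × 70.05 = 140.10
Round up: n = 141 per group.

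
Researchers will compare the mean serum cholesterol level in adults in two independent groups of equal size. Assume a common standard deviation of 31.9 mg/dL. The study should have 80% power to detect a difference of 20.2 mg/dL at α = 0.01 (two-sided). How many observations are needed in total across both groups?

For two equal groups, n per group = 2·((z_{α/2} + z_β)·σ/δ)².
z_{α/2} = 2.576; z_β = 0.842 (power 80%).
n = 2 × (3.418 × 31.9 / 20.2)² = 2 × 29.14 = 58.28
Round up: n = 59 per group.
Total across both groups: 2 × 59 = 118.

118 total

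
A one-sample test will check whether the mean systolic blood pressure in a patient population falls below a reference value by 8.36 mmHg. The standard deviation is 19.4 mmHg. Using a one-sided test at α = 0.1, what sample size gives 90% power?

n = 36

For a one-sample z-test, n = ((z_α + z_β)·σ/δ)².
z_α = 1.282 (one-sided α = 0.1); z_β = 1.282 (power 90% → β = 0.1).
n = (2.564 × 19.4 / 8.36)² = 35.40
Round up: n = 36.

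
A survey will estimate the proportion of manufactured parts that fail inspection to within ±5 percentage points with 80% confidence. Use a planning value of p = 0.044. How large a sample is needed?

For a proportion with margin E = 0.05 at 80% confidence, z = 1.282.
n = p̂(1−p̂)(z/E)² = 0.044 × 0.956 × (1.282/0.05)² = 27.65
Round up: n = 28.

28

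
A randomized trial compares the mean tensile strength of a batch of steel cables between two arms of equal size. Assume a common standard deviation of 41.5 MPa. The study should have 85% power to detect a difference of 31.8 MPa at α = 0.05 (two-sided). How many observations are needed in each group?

31 per group

For two equal groups, n per group = 2·((z_{α/2} + z_β)·σ/δ)².
z_{α/2} = 1.960; z_β = 1.036 (power 85%).
n = 2 × (2.996 × 41.5 / 31.8)² = 2 × 15.29 = 30.58
Round up: n = 31 per group.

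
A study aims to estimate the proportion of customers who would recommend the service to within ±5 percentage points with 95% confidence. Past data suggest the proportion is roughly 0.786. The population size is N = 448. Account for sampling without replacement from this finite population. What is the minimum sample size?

For a proportion with margin E = 0.05 at 95% confidence, z = 1.960.
n = p̂(1−p̂)(z/E)² = 0.786 × 0.214 × (1.960/0.05)² = 258.47 — call this n₀.
Finite-population correction with N = 448: n = n₀ / (1 + (n₀−1)/N) = 258.47 / 1.575 = 164.11
Round up: n = 165.

165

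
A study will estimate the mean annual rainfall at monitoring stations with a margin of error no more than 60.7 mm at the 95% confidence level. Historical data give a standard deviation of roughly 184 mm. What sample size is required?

For a mean, the margin of error is E = z·σ/√n, so n = (zσ/E)².
At 95% confidence, z = 1.960.
n = (1.960 × 184 / 60.7)² = 35.30
Round up: n = 36.

36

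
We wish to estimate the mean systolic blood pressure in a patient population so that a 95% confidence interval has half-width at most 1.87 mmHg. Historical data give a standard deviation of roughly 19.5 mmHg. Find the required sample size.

For a mean, the margin of error is E = z·σ/√n, so n = (zσ/E)².
At 95% confidence, z = 1.960.
n = (1.960 × 19.5 / 1.87)² = 417.73
Round up: n = 418.

418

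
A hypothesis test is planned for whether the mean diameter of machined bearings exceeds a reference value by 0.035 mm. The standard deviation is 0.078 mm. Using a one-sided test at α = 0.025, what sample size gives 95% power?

For a one-sample z-test, n = ((z_α + z_β)·σ/δ)².
z_α = 1.960 (one-sided α = 0.025); z_β = 1.645 (power 95% → β = 0.05).
n = (3.605 × 0.078 / 0.035)² = 64.55
Round up: n = 65.

65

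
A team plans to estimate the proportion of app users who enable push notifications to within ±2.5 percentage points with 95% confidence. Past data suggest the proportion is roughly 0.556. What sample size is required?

1518

For a proportion with margin E = 0.025 at 95% confidence, z = 1.960.
n = p̂(1−p̂)(z/E)² = 0.556 × 0.444 × (1.960/0.025)² = 1517.36
Round up: n = 1518.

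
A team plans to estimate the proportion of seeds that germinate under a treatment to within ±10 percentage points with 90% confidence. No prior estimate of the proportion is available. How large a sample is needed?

For a proportion with margin E = 0.1 at 90% confidence, z = 1.645.
With no prior estimate, use p = 0.5, which maximizes p(1−p) at 0.25.
n = 0.25 × (z/E)² = 0.25 × (1.645/0.1)² = 67.65
Round up: n = 68.

68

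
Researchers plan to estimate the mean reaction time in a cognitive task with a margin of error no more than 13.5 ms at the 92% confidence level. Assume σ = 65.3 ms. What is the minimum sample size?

72

For a mean, the margin of error is E = z·σ/√n, so n = (zσ/E)².
At 92% confidence, z = 1.751.
n = (1.751 × 65.3 / 13.5)² = 71.74
Round up: n = 72.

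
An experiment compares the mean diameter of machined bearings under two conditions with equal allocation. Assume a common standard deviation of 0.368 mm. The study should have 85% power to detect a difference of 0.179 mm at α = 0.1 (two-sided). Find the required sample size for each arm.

For two equal groups, n per group = 2·((z_{α/2} + z_β)·σ/δ)².
z_{α/2} = 1.645; z_β = 1.036 (power 85%).
n = 2 × (2.681 × 0.368 / 0.179)² = 2 × 30.38 = 60.76
Round up: n = 61 per group.

61 per group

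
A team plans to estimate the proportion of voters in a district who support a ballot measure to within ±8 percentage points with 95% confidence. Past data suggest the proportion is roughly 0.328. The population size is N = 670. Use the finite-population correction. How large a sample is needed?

For a proportion with margin E = 0.08 at 95% confidence, z = 1.960.
n = p̂(1−p̂)(z/E)² = 0.328 × 0.672 × (1.960/0.08)² = 132.30 — call this n₀.
Finite-population correction with N = 670: n = n₀ / (1 + (n₀−1)/N) = 132.30 / 1.196 = 110.62
Round up: n = 111.

111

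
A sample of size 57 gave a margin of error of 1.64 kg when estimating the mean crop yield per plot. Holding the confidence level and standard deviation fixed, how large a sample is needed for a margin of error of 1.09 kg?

130

Margin of error scales as 1/√n, so n₂ = n₁·(E₁/E₂)².
n₂ = 57 × (1.64/1.09)² = 57 × 2.264 = 129.05
Round up: n₂ = 130.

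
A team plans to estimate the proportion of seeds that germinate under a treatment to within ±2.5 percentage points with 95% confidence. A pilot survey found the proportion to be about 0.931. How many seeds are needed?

For a proportion with margin E = 0.025 at 95% confidence, z = 1.960.
n = p̂(1−p̂)(z/E)² = 0.931 × 0.069 × (1.960/0.025)² = 394.85
Round up: n = 395.

395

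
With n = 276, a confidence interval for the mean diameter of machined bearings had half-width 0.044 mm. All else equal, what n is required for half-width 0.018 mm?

Margin of error scales as 1/√n, so n₂ = n₁·(E₁/E₂)².
n₂ = 276 × (0.044/0.018)² = 276 × 5.975 = 1649.10
Round up: n₂ = 1650.

1650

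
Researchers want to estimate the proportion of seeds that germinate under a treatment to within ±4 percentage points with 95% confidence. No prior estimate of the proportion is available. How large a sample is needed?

n = 601

For a proportion with margin E = 0.04 at 95% confidence, z = 1.960.
With no prior estimate, use p = 0.5, which maximizes p(1−p) at 0.25.
n = 0.25 × (z/E)² = 0.25 × (1.960/0.04)² = 600.25
Round up: n = 601.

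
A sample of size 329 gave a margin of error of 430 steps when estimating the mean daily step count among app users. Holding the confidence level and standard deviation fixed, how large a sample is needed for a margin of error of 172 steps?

Margin of error scales as 1/√n, so n₂ = n₁·(E₁/E₂)².
n₂ = 329 × (430/172)² = 329 × 6.25 = 2056.25
Round up: n₂ = 2057.

2057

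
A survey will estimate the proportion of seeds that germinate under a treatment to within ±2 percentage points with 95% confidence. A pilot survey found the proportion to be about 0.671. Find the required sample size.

2121

For a proportion with margin E = 0.02 at 95% confidence, z = 1.960.
n = p̂(1−p̂)(z/E)² = 0.671 × 0.329 × (1.960/0.02)² = 2120.17
Round up: n = 2121.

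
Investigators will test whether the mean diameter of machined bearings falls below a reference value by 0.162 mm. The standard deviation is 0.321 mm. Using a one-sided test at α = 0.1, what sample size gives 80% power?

For a one-sample z-test, n = ((z_α + z_β)·σ/δ)².
z_α = 1.282 (one-sided α = 0.1); z_β = 0.842 (power 80% → β = 0.2).
n = (2.124 × 0.321 / 0.162)² = 17.71
Round up: n = 18.

18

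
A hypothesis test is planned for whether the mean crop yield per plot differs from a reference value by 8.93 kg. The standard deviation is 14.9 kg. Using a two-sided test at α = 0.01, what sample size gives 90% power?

For a one-sample z-test, n = ((z_{α/2} + z_β)·σ/δ)².
z_{α/2} = 2.576 (two-sided α = 0.01); z_β = 1.282 (power 90% → β = 0.1).
n = (3.858 × 14.9 / 8.93)² = 41.44
Round up: n = 42.

n = 42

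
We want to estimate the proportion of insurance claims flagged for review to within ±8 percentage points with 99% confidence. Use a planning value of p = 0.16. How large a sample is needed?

140

For a proportion with margin E = 0.08 at 99% confidence, z = 2.576.
n = p̂(1−p̂)(z/E)² = 0.16 × 0.84 × (2.576/0.08)² = 139.35
Round up: n = 140.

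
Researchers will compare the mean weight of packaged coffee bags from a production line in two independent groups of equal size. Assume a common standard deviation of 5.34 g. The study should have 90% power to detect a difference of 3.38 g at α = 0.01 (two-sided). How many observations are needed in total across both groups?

150 total

For two equal groups, n per group = 2·((z_{α/2} + z_β)·σ/δ)².
z_{α/2} = 2.576; z_β = 1.282 (power 90%).
n = 2 × (3.858 × 5.34 / 3.38)² = 2 × 37.15 = 74.30
Round up: n = 75 per group.
Total across both groups: 2 × 75 = 150.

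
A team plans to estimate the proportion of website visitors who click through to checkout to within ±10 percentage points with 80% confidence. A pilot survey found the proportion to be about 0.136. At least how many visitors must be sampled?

20

For a proportion with margin E = 0.1 at 80% confidence, z = 1.282.
n = p̂(1−p̂)(z/E)² = 0.136 × 0.864 × (1.282/0.1)² = 19.31
Round up: n = 20.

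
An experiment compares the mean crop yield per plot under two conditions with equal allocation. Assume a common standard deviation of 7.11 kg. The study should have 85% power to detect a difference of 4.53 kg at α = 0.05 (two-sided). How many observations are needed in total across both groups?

90 total

For two equal groups, n per group = 2·((z_{α/2} + z_β)·σ/δ)².
z_{α/2} = 1.960; z_β = 1.036 (power 85%).
n = 2 × (2.996 × 7.11 / 4.53)² = 2 × 22.11 = 44.22
Round up: n = 45 per group.
Total across both groups: 2 × 45 = 90.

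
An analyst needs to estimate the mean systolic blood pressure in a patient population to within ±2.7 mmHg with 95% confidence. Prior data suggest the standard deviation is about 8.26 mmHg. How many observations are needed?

36

For a mean, the margin of error is E = z·σ/√n, so n = (zσ/E)².
At 95% confidence, z = 1.960.
n = (1.960 × 8.26 / 2.7)² = 35.95
Round up: n = 36.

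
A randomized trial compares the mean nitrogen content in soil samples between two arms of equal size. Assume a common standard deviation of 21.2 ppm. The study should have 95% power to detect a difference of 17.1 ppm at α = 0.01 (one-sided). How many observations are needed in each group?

For two equal groups, n per group = 2·((z_α + z_β)·σ/δ)².
z_α = 2.326; z_β = 1.645 (power 95%).
n = 2 × (3.971 × 21.2 / 17.1)² = 2 × 24.24 = 48.48
Round up: n = 49 per group.

49 per group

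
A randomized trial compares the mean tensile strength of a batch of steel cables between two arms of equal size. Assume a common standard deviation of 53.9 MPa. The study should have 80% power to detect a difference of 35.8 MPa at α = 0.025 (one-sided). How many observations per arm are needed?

For two equal groups, n per group = 2·((z_α + z_β)·σ/δ)².
z_α = 1.960; z_β = 0.842 (power 80%).
n = 2 × (2.802 × 53.9 / 35.8)² = 2 × 17.80 = 35.60
Round up: n = 36 per group.

36 per group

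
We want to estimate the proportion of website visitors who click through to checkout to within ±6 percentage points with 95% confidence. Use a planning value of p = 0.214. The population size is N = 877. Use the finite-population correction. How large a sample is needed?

150

For a proportion with margin E = 0.06 at 95% confidence, z = 1.960.
n = p̂(1−p̂)(z/E)² = 0.214 × 0.786 × (1.960/0.06)² = 179.49 — call this n₀.
Finite-population correction with N = 877: n = n₀ / (1 + (n₀−1)/N) = 179.49 / 1.204 = 149.08
Round up: n = 150.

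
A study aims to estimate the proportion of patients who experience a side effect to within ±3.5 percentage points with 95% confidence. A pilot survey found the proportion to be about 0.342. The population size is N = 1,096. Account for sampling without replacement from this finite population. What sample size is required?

430

For a proportion with margin E = 0.035 at 95% confidence, z = 1.960.
n = p̂(1−p̂)(z/E)² = 0.342 × 0.658 × (1.960/0.035)² = 705.71 — call this n₀.
Finite-population correction with N = 1,096: n = n₀ / (1 + (n₀−1)/N) = 705.71 / 1.643 = 429.53
Round up: n = 430.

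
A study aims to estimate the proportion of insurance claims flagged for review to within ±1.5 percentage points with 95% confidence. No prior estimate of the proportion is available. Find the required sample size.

n = 4269

For a proportion with margin E = 0.015 at 95% confidence, z = 1.960.
With no prior estimate, use p = 0.5, which maximizes p(1−p) at 0.25.
n = 0.25 × (z/E)² = 0.25 × (1.960/0.015)² = 4268.44
Round up: n = 4269.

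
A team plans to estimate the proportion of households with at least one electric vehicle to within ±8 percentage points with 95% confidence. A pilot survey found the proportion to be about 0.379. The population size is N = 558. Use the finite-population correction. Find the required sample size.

113

For a proportion with margin E = 0.08 at 95% confidence, z = 1.960.
n = p̂(1−p̂)(z/E)² = 0.379 × 0.621 × (1.960/0.08)² = 141.27 — call this n₀.
Finite-population correction with N = 558: n = n₀ / (1 + (n₀−1)/N) = 141.27 / 1.251 = 112.93
Round up: n = 113.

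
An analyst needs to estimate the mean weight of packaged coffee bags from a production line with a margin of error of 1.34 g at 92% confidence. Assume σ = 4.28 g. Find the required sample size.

For a mean, the margin of error is E = z·σ/√n, so n = (zσ/E)².
At 92% confidence, z = 1.751.
n = (1.751 × 4.28 / 1.34)² = 31.28
Round up: n = 32.

n = 32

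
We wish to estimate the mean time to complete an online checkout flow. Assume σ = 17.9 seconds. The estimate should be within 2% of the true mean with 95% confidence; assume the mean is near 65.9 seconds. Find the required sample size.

For a mean, the margin of error is E = z·σ/√n, so n = (zσ/E)².
At 95% confidence, z = 1.960.
E = 2% of 65.9 = 1.318 seconds.
n = (1.960 × 17.9 / 1.318)² = 708.58
Round up: n = 709.

n = 709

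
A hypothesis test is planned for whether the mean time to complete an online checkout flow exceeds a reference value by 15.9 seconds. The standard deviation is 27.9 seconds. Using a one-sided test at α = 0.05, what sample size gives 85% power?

23

For a one-sample z-test, n = ((z_α + z_β)·σ/δ)².
z_α = 1.645 (one-sided α = 0.05); z_β = 1.036 (power 85% → β = 0.15).
n = (2.681 × 27.9 / 15.9)² = 22.13
Round up: n = 23.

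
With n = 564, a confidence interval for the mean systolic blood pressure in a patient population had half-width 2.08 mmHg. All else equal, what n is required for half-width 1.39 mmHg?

1263

Margin of error scales as 1/√n, so n₂ = n₁·(E₁/E₂)².
n₂ = 564 × (2.08/1.39)² = 564 × 2.239 = 1262.80
Round up: n₂ = 1263.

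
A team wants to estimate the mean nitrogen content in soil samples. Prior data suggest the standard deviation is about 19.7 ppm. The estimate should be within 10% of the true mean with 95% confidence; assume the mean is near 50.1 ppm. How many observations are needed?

60

For a mean, the margin of error is E = z·σ/√n, so n = (zσ/E)².
At 95% confidence, z = 1.960.
E = 10% of 50.1 = 5.01 ppm.
n = (1.960 × 19.7 / 5.01)² = 59.40
Round up: n = 60.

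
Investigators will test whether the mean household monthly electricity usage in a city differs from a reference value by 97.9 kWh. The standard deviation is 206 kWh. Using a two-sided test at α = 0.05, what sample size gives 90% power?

n = 47

For a one-sample z-test, n = ((z_{α/2} + z_β)·σ/δ)².
z_{α/2} = 1.960 (two-sided α = 0.05); z_β = 1.282 (power 90% → β = 0.1).
n = (3.242 × 206 / 97.9)² = 46.54
Round up: n = 47.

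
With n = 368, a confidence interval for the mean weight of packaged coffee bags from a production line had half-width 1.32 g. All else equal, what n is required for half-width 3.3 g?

Margin of error scales as 1/√n, so n₂ = n₁·(E₁/E₂)².
n₂ = 368 × (1.32/3.3)² = 368 × 0.16 = 58.88
Round up: n₂ = 59.

59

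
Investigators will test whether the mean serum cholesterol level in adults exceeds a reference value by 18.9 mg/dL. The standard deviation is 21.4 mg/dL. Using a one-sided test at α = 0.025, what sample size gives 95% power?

For a one-sample z-test, n = ((z_α + z_β)·σ/δ)².
z_α = 1.960 (one-sided α = 0.025); z_β = 1.645 (power 95% → β = 0.05).
n = (3.605 × 21.4 / 18.9)² = 16.66
Round up: n = 17.

17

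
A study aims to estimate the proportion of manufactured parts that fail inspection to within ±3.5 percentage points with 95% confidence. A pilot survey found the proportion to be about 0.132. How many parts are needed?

For a proportion with margin E = 0.035 at 95% confidence, z = 1.960.
n = p̂(1−p̂)(z/E)² = 0.132 × 0.868 × (1.960/0.035)² = 359.31
Round up: n = 360.

n = 360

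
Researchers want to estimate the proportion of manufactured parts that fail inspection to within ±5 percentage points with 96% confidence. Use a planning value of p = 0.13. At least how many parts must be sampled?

For a proportion with margin E = 0.05 at 96% confidence, z = 2.054.
n = p̂(1−p̂)(z/E)² = 0.13 × 0.87 × (2.054/0.05)² = 190.86
Round up: n = 191.

191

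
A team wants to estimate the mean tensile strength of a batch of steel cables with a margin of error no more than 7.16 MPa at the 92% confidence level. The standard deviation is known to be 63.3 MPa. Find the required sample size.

For a mean, the margin of error is E = z·σ/√n, so n = (zσ/E)².
At 92% confidence, z = 1.751.
n = (1.751 × 63.3 / 7.16)² = 239.64
Round up: n = 240.

240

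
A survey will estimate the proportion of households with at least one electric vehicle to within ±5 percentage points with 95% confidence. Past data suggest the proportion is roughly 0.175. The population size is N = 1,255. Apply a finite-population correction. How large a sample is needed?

For a proportion with margin E = 0.05 at 95% confidence, z = 1.960.
n = p̂(1−p̂)(z/E)² = 0.175 × 0.825 × (1.960/0.05)² = 221.85 — call this n₀.
Finite-population correction with N = 1,255: n = n₀ / (1 + (n₀−1)/N) = 221.85 / 1.176 = 188.65
Round up: n = 189.

189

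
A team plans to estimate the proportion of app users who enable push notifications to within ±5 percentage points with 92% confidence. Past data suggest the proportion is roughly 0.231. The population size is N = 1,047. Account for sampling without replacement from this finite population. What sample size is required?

181

For a proportion with margin E = 0.05 at 92% confidence, z = 1.751.
n = p̂(1−p̂)(z/E)² = 0.231 × 0.769 × (1.751/0.05)² = 217.86 — call this n₀.
Finite-population correction with N = 1,047: n = n₀ / (1 + (n₀−1)/N) = 217.86 / 1.207 = 180.50
Round up: n = 181.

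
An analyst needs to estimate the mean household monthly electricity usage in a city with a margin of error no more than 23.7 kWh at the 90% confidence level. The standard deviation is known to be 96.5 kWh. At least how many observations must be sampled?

n = 45

For a mean, the margin of error is E = z·σ/√n, so n = (zσ/E)².
At 90% confidence, z = 1.645.
n = (1.645 × 96.5 / 23.7)² = 44.86
Round up: n = 45.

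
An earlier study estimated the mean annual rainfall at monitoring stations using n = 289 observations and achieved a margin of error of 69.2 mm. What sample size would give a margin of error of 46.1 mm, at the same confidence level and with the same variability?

Margin of error scales as 1/√n, so n₂ = n₁·(E₁/E₂)².
n₂ = 289 × (69.2/46.1)² = 289 × 2.253 = 651.12
Round up: n₂ = 652.

652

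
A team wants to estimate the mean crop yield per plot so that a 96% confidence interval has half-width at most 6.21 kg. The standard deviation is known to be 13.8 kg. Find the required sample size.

21

For a mean, the margin of error is E = z·σ/√n, so n = (zσ/E)².
At 96% confidence, z = 2.054.
n = (2.054 × 13.8 / 6.21)² = 20.83
Round up: n = 21.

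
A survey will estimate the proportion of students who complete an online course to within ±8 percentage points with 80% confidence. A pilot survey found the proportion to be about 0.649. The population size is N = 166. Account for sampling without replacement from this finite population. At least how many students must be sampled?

For a proportion with margin E = 0.08 at 80% confidence, z = 1.282.
n = p̂(1−p̂)(z/E)² = 0.649 × 0.351 × (1.282/0.08)² = 58.50 — call this n₀.
Finite-population correction with N = 166: n = n₀ / (1 + (n₀−1)/N) = 58.50 / 1.346 = 43.46
Round up: n = 44.

n = 44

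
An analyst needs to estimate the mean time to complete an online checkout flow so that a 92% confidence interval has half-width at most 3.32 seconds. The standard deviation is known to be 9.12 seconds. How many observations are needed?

For a mean, the margin of error is E = z·σ/√n, so n = (zσ/E)².
At 92% confidence, z = 1.751.
n = (1.751 × 9.12 / 3.32)² = 23.14
Round up: n = 24.

24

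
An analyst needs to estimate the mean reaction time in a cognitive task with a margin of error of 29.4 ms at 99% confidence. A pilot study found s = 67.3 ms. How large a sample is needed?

For a mean, the margin of error is E = z·σ/√n, so n = (zσ/E)².
At 99% confidence, z = 2.576.
n = (2.576 × 67.3 / 29.4)² = 34.77
Round up: n = 35.

35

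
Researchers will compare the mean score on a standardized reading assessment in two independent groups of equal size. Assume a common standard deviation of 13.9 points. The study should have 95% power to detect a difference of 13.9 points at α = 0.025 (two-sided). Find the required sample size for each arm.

For two equal groups, n per group = 2·((z_{α/2} + z_β)·σ/δ)².
z_{α/2} = 2.241; z_β = 1.645 (power 95%).
n = 2 × (3.886 × 13.9 / 13.9)² = 2 × 15.10 = 30.20
Round up: n = 31 per group.

31 per group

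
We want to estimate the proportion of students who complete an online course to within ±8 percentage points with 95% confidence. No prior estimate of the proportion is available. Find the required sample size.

n = 151

For a proportion with margin E = 0.08 at 95% confidence, z = 1.960.
With no prior estimate, use p = 0.5, which maximizes p(1−p) at 0.25.
n = 0.25 × (z/E)² = 0.25 × (1.960/0.08)² = 150.06
Round up: n = 151.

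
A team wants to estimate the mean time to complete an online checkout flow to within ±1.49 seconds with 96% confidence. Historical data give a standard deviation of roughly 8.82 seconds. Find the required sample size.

n = 148

For a mean, the margin of error is E = z·σ/√n, so n = (zσ/E)².
At 96% confidence, z = 2.054.
n = (2.054 × 8.82 / 1.49)² = 147.83
Round up: n = 148.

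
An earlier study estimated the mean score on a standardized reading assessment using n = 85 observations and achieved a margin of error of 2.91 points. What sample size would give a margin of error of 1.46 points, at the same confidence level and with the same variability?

Margin of error scales as 1/√n, so n₂ = n₁·(E₁/E₂)².
n₂ = 85 × (2.91/1.46)² = 85 × 3.973 = 337.70
Round up: n₂ = 338.

338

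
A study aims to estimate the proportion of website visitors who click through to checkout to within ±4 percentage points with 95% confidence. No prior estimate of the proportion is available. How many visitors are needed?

For a proportion with margin E = 0.04 at 95% confidence, z = 1.960.
With no prior estimate, use p = 0.5, which maximizes p(1−p) at 0.25.
n = 0.25 × (z/E)² = 0.25 × (1.960/0.04)² = 600.25
Round up: n = 601.

601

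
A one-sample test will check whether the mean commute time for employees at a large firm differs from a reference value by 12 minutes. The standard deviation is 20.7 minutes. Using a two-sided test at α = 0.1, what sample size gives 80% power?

19

For a one-sample z-test, n = ((z_{α/2} + z_β)·σ/δ)².
z_{α/2} = 1.645 (two-sided α = 0.1); z_β = 0.842 (power 80% → β = 0.2).
n = (2.487 × 20.7 / 12)² = 18.40
Round up: n = 19.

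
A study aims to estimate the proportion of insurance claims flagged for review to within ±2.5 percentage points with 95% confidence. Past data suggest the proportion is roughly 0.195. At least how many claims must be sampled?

965

For a proportion with margin E = 0.025 at 95% confidence, z = 1.960.
n = p̂(1−p̂)(z/E)² = 0.195 × 0.805 × (1.960/0.025)² = 964.86
Round up: n = 965.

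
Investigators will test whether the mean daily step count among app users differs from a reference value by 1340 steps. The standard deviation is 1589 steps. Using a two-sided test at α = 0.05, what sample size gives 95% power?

n = 19

For a one-sample z-test, n = ((z_{α/2} + z_β)·σ/δ)².
z_{α/2} = 1.960 (two-sided α = 0.05); z_β = 1.645 (power 95% → β = 0.05).
n = (3.605 × 1589 / 1340)² = 18.27
Round up: n = 19.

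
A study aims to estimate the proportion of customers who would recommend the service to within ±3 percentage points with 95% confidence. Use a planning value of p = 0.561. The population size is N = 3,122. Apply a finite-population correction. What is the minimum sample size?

For a proportion with margin E = 0.03 at 95% confidence, z = 1.960.
n = p̂(1−p̂)(z/E)² = 0.561 × 0.439 × (1.960/0.03)² = 1051.23 — call this n₀.
Finite-population correction with N = 3,122: n = n₀ / (1 + (n₀−1)/N) = 1051.23 / 1.336 = 786.85
Round up: n = 787.

787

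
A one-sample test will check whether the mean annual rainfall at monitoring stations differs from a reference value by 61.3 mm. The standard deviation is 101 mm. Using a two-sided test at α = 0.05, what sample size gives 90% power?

29

For a one-sample z-test, n = ((z_{α/2} + z_β)·σ/δ)².
z_{α/2} = 1.960 (two-sided α = 0.05); z_β = 1.282 (power 90% → β = 0.1).
n = (3.242 × 101 / 61.3)² = 28.53
Round up: n = 29.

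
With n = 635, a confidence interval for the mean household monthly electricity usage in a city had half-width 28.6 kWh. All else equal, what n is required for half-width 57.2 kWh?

Margin of error scales as 1/√n, so n₂ = n₁·(E₁/E₂)².
n₂ = 635 × (28.6/57.2)² = 635 × 0.25 = 158.75
Round up: n₂ = 159.

159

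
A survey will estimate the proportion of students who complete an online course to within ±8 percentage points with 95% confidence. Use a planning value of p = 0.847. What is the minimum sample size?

78

For a proportion with margin E = 0.08 at 95% confidence, z = 1.960.
n = p̂(1−p̂)(z/E)² = 0.847 × 0.153 × (1.960/0.08)² = 77.79
Round up: n = 78.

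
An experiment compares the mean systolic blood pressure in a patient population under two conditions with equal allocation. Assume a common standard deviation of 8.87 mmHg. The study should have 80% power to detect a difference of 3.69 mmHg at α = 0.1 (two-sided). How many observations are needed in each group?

For two equal groups, n per group = 2·((z_{α/2} + z_β)·σ/δ)².
z_{α/2} = 1.645; z_β = 0.842 (power 80%).
n = 2 × (2.487 × 8.87 / 3.69)² = 2 × 35.74 = 71.48
Round up: n = 72 per group.

72 per group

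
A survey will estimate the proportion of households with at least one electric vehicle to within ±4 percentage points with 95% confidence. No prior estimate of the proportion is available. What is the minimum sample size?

601

For a proportion with margin E = 0.04 at 95% confidence, z = 1.960.
With no prior estimate, use p = 0.5, which maximizes p(1−p) at 0.25.
n = 0.25 × (z/E)² = 0.25 × (1.960/0.04)² = 600.25
Round up: n = 601.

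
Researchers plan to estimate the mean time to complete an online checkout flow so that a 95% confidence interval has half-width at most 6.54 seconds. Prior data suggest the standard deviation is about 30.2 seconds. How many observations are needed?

82

For a mean, the margin of error is E = z·σ/√n, so n = (zσ/E)².
At 95% confidence, z = 1.960.
n = (1.960 × 30.2 / 6.54)² = 81.92
Round up: n = 82.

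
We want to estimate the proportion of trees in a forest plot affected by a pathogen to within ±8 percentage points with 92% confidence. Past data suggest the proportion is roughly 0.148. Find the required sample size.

For a proportion with margin E = 0.08 at 92% confidence, z = 1.751.
n = p̂(1−p̂)(z/E)² = 0.148 × 0.852 × (1.751/0.08)² = 60.41
Round up: n = 61.

61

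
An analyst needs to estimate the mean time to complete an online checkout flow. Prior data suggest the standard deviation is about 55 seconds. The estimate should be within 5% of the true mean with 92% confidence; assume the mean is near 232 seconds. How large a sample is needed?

For a mean, the margin of error is E = z·σ/√n, so n = (zσ/E)².
At 92% confidence, z = 1.751.
E = 5% of 232 = 11.6 seconds.
n = (1.751 × 55 / 11.6)² = 68.93
Round up: n = 69.

69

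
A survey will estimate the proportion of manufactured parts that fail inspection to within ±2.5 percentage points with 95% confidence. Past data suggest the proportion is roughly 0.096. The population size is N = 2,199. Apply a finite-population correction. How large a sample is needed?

For a proportion with margin E = 0.025 at 95% confidence, z = 1.960.
n = p̂(1−p̂)(z/E)² = 0.096 × 0.904 × (1.960/0.025)² = 533.42 — call this n₀.
Finite-population correction with N = 2,199: n = n₀ / (1 + (n₀−1)/N) = 533.42 / 1.242 = 429.48
Round up: n = 430.

430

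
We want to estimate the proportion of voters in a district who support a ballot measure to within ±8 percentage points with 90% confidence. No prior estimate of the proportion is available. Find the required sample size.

106

For a proportion with margin E = 0.08 at 90% confidence, z = 1.645.
With no prior estimate, use p = 0.5, which maximizes p(1−p) at 0.25.
n = 0.25 × (z/E)² = 0.25 × (1.645/0.08)² = 105.70
Round up: n = 106.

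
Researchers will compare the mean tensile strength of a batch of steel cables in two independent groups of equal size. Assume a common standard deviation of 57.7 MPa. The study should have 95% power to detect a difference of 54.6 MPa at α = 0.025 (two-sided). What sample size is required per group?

34 per group

For two equal groups, n per group = 2·((z_{α/2} + z_β)·σ/δ)².
z_{α/2} = 2.241; z_β = 1.645 (power 95%).
n = 2 × (3.886 × 57.7 / 54.6)² = 2 × 16.86 = 33.72
Round up: n = 34 per group.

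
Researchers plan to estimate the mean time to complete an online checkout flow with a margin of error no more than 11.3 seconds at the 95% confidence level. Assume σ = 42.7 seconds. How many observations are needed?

55

For a mean, the margin of error is E = z·σ/√n, so n = (zσ/E)².
At 95% confidence, z = 1.960.
n = (1.960 × 42.7 / 11.3)² = 54.85
Round up: n = 55.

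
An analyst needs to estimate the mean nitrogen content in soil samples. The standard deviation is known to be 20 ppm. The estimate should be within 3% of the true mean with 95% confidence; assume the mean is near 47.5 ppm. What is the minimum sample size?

757

For a mean, the margin of error is E = z·σ/√n, so n = (zσ/E)².
At 95% confidence, z = 1.960.
E = 3% of 47.5 = 1.425 ppm.
n = (1.960 × 20 / 1.425)² = 756.73
Round up: n = 757.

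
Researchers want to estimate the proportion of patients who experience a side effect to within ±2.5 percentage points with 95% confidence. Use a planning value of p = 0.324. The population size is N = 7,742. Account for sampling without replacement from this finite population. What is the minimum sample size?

n = 1147

For a proportion with margin E = 0.025 at 95% confidence, z = 1.960.
n = p̂(1−p̂)(z/E)² = 0.324 × 0.676 × (1.960/0.025)² = 1346.24 — call this n₀.
Finite-population correction with N = 7,742: n = n₀ / (1 + (n₀−1)/N) = 1346.24 / 1.174 = 1146.71
Round up: n = 1147.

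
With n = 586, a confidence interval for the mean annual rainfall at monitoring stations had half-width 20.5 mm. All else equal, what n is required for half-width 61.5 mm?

66

Margin of error scales as 1/√n, so n₂ = n₁·(E₁/E₂)².
n₂ = 586 × (20.5/61.5)² = 586 × 0.1111 = 65.10
Round up: n₂ = 66.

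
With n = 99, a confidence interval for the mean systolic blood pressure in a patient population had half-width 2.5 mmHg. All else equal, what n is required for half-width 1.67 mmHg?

Margin of error scales as 1/√n, so n₂ = n₁·(E₁/E₂)².
n₂ = 99 × (2.5/1.67)² = 99 × 2.241 = 221.86
Round up: n₂ = 222.

222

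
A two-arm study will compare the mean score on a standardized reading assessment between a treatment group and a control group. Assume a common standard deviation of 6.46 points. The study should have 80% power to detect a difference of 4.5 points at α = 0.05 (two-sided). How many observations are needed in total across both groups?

For two equal groups, n per group = 2·((z_{α/2} + z_β)·σ/δ)².
z_{α/2} = 1.960; z_β = 0.842 (power 80%).
n = 2 × (2.802 × 6.46 / 4.5)² = 2 × 16.18 = 32.36
Round up: n = 33 per group.
Total across both groups: 2 × 33 = 66.

66 total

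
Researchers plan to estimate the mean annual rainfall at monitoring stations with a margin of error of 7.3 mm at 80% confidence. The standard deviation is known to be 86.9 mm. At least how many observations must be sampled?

233

For a mean, the margin of error is E = z·σ/√n, so n = (zσ/E)².
At 80% confidence, z = 1.282.
n = (1.282 × 86.9 / 7.3)² = 232.90
Round up: n = 233.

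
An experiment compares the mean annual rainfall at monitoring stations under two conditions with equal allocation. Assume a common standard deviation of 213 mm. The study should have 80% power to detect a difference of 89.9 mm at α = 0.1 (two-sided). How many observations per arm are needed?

For two equal groups, n per group = 2·((z_{α/2} + z_β)·σ/δ)².
z_{α/2} = 1.645; z_β = 0.842 (power 80%).
n = 2 × (2.487 × 213 / 89.9)² = 2 × 34.72 = 69.44
Round up: n = 70 per group.

70 per group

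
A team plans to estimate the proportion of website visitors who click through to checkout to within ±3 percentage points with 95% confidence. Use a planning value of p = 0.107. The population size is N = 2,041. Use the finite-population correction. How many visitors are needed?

For a proportion with margin E = 0.03 at 95% confidence, z = 1.960.
n = p̂(1−p̂)(z/E)² = 0.107 × 0.893 × (1.960/0.03)² = 407.85 — call this n₀.
Finite-population correction with N = 2,041: n = n₀ / (1 + (n₀−1)/N) = 407.85 / 1.199 = 340.16
Round up: n = 341.

n = 341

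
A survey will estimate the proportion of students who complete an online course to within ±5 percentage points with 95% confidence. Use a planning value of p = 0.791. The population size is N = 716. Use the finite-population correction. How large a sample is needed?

188

For a proportion with margin E = 0.05 at 95% confidence, z = 1.960.
n = p̂(1−p̂)(z/E)² = 0.791 × 0.209 × (1.960/0.05)² = 254.04 — call this n₀.
Finite-population correction with N = 716: n = n₀ / (1 + (n₀−1)/N) = 254.04 / 1.353 = 187.76
Round up: n = 188.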